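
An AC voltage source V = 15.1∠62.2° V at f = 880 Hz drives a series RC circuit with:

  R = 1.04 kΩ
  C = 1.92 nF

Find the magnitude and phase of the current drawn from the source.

Step 1 — Angular frequency: ω = 2π·f = 2π·880 = 5529 rad/s.
Step 2 — Component impedances:
  R: Z = R = 1040 Ω
  C: Z = 1/(jωC) = -j/(ω·C) = 0 - j9.42e+04 Ω
Step 3 — Series combination: Z_total = R + C = 1040 - j9.42e+04 Ω = 9.42e+04∠-89.4° Ω.
Step 4 — Source phasor: V = 15.1∠62.2° V = 7.042 + j13.36 V.
Step 5 — Ohm's law: I = V / Z_total = (7.042 + j13.36) / (1040 - j9.42e+04) = -0.000141 + j7.632e-05 A.
Step 6 — Convert to polar: |I| = 0.0001603 A, ∠I = 151.6°.

I = 0.0001603∠151.6° A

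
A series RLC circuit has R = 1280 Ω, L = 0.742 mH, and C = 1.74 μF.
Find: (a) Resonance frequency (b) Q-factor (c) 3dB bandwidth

Step 1 — Resonance: ω₀ = 1/√(LC) = 1/√(0.000742·1.74e-06) = 2.783e+04 rad/s.
Step 2 — f₀ = ω₀/(2π) = 4429 Hz.
Step 3 — Series Q: Q = ω₀L/R = 2.783e+04·0.000742/1280 = 0.01613.
Step 4 — Bandwidth: Δω = ω₀/Q = 1.725e+06 rad/s; BW = Δω/(2π) = 2.746e+05 Hz.

(a) f₀ = 4429 Hz  (b) Q = 0.01613  (c) BW = 2.746e+05 Hz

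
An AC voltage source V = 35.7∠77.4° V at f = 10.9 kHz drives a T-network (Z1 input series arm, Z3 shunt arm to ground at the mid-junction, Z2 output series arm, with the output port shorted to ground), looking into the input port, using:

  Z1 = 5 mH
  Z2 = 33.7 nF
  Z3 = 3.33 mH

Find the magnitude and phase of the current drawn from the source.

Step 1 — Angular frequency: ω = 2π·f = 2π·1.09e+04 = 6.849e+04 rad/s.
Step 2 — Component impedances:
  Z1: Z = jωL = j·6.849e+04·0.005 = 0 + j342.4 Ω
  Z2: Z = 1/(jωC) = -j/(ω·C) = 0 - j433.3 Ω
  Z3: Z = jωL = j·6.849e+04·0.00333 = 0 + j228.1 Ω
Step 3 — With the output port shorted to ground, the output series arm Z2 runs from the junction to ground; the shunt arm Z3 also runs from the junction to ground. They appear in parallel: Z3 || Z2 = 0 + j481.5 Ω.
Step 4 — Series with input arm Z1: Z_in = Z1 + (Z3 || Z2) = 0 + j823.9 Ω = 823.9∠90.0° Ω.
Step 5 — Source phasor: V = 35.7∠77.4° V = 7.788 + j34.84 V.
Step 6 — Ohm's law: I = V / Z_total = (7.788 + j34.84) / (0 + j823.9) = 0.04228 - j0.009452 A.
Step 7 — Convert to polar: |I| = 0.04333 A, ∠I = -12.6°.

I = 0.04333∠-12.6° A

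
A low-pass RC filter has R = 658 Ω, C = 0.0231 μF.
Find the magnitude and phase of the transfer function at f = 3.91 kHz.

Step 1 — Angular frequency: ω = 2π·3910 = 2.457e+04 rad/s.
Step 2 — Transfer function: H(jω) = 1/(1 + jωRC).
Step 3 — Denominator: 1 + jωRC = 1 + j·2.457e+04·658·2.31e-08 = 1 + j0.3734.
Step 4 — H = 0.8776 - j0.3277.
Step 5 — Magnitude: |H| = 0.9368 (-0.6 dB); phase: φ = -20.5°.

|H| = 0.9368 (-0.6 dB), φ = -20.5°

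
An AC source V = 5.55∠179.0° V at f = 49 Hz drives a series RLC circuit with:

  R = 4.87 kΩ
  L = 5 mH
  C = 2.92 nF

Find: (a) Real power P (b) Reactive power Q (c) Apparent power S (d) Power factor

Step 1 — Angular frequency: ω = 2π·f = 2π·49 = 307.9 rad/s.
Step 2 — Component impedances:
  R: Z = R = 4870 Ω
  L: Z = jωL = j·307.9·0.005 = 0 + j1.539 Ω
  C: Z = 1/(jωC) = -j/(ω·C) = 0 - j1.112e+06 Ω
Step 3 — Series combination: Z_total = R + L + C = 4870 - j1.112e+06 Ω = 1.112e+06∠-89.7° Ω.
Step 4 — Source phasor: V = 5.55∠179.0° V = -5.549 + j0.09686 V.
Step 5 — Current: I = V / Z = -1.089e-07 - j4.988e-06 A = 4.989e-06∠-91.3° A.
Step 6 — Complex power: S = V·I* = 1.212e-07 - j2.769e-05 VA.
Step 7 — Real power: P = Re(S) = 1.212e-07 W.
Step 8 — Reactive power: Q = Im(S) = -2.769e-05 VAR.
Step 9 — Apparent power: |S| = 2.769e-05 VA.
Step 10 — Power factor: PF = P/|S| = 0.004378 (leading).

(a) P = 1.212e-07 W  (b) Q = -2.769e-05 VAR  (c) S = 2.769e-05 VA  (d) PF = 0.004378 (leading)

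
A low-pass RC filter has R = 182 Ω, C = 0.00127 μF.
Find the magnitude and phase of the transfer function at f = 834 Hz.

Step 1 — Angular frequency: ω = 2π·834 = 5240 rad/s.
Step 2 — Transfer function: H(jω) = 1/(1 + jωRC).
Step 3 — Denominator: 1 + jωRC = 1 + j·5240·182·1.27e-09 = 1 + j0.001211.
Step 4 — H = 1 - j0.001211.
Step 5 — Magnitude: |H| = 1 (-0.0 dB); phase: φ = -0.1°.

|H| = 1 (-0.0 dB), φ = -0.1°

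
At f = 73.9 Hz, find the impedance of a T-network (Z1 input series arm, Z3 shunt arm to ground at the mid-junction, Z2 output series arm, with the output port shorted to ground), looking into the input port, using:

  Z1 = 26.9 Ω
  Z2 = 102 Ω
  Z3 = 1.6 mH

Step 1 — Angular frequency: ω = 2π·f = 2π·73.9 = 464.3 rad/s.
Step 2 — Component impedances:
  Z1: Z = R = 26.9 Ω
  Z2: Z = R = 102 Ω
  Z3: Z = jωL = j·464.3·0.0016 = 0 + j0.7429 Ω
Step 3 — With the output port shorted to ground, the output series arm Z2 runs from the junction to ground; the shunt arm Z3 also runs from the junction to ground. They appear in parallel: Z3 || Z2 = 0.005411 + j0.7429 Ω.
Step 4 — Series with input arm Z1: Z_in = Z1 + (Z3 || Z2) = 26.91 + j0.7429 Ω = 26.92∠1.6° Ω.

Z = 26.91 + j0.7429 Ω = 26.92∠1.6° Ω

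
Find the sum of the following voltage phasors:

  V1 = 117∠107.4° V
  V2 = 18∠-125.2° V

Step 1 — Convert each phasor to rectangular form:
  V1 = 117·(cos(107.4°) + j·sin(107.4°)) = -34.99 + j111.6 V
  V2 = 18·(cos(-125.2°) + j·sin(-125.2°)) = -10.38 - j14.71 V
Step 2 — Sum components: V_total = -45.36 + j96.94 V.
Step 3 — Convert to polar: |V_total| = 107 V, ∠V_total = 115.1°.

V_total = 107∠115.1° V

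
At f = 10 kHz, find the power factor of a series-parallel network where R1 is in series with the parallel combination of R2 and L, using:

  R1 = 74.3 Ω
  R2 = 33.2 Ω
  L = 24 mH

Step 1 — Angular frequency: ω = 2π·f = 2π·1e+04 = 6.283e+04 rad/s.
Step 2 — Component impedances:
  R1: Z = R = 74.3 Ω
  R2: Z = R = 33.2 Ω
  L: Z = jωL = j·6.283e+04·0.024 = 0 + j1508 Ω
Step 3 — Parallel branch: R2 || L = 1/(1/R2 + 1/L) = 33.18 + j0.7306 Ω.
Step 4 — Series with R1: Z_total = R1 + (R2 || L) = 107.5 + j0.7306 Ω = 107.5∠0.4° Ω.
Step 5 — Power factor: PF = cos(φ) = Re(Z)/|Z| = 107.5/107.5 = 1.
Step 6 — Type: Im(Z) = 0.7306 ⇒ lagging (phase φ = 0.4°).

PF = 1 (lagging, φ = 0.4°)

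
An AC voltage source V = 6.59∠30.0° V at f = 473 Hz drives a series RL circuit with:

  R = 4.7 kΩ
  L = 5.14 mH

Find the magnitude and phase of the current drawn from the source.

Step 1 — Angular frequency: ω = 2π·f = 2π·473 = 2972 rad/s.
Step 2 — Component impedances:
  R: Z = R = 4700 Ω
  L: Z = jωL = j·2972·0.00514 = 0 + j15.28 Ω
Step 3 — Series combination: Z_total = R + L = 4700 + j15.28 Ω = 4700∠0.2° Ω.
Step 4 — Source phasor: V = 6.59∠30.0° V = 5.707 + j3.295 V.
Step 5 — Ohm's law: I = V / Z_total = (5.707 + j3.295) / (4700 + j15.28) = 0.001217 + j0.0006971 A.
Step 6 — Convert to polar: |I| = 0.001402 A, ∠I = 29.8°.

I = 0.001402∠29.8° A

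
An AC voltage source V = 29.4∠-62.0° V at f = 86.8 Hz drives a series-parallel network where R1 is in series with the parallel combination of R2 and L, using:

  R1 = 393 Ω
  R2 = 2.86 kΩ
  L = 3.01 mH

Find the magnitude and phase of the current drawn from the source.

Step 1 — Angular frequency: ω = 2π·f = 2π·86.8 = 545.4 rad/s.
Step 2 — Component impedances:
  R1: Z = R = 393 Ω
  R2: Z = R = 2860 Ω
  L: Z = jωL = j·545.4·0.00301 = 0 + j1.642 Ω
Step 3 — Parallel branch: R2 || L = 1/(1/R2 + 1/L) = 0.0009422 + j1.642 Ω.
Step 4 — Series with R1: Z_total = R1 + (R2 || L) = 393 + j1.642 Ω = 393∠0.2° Ω.
Step 5 — Source phasor: V = 29.4∠-62.0° V = 13.8 - j25.96 V.
Step 6 — Ohm's law: I = V / Z_total = (13.8 - j25.96) / (393 + j1.642) = 0.03484 - j0.0662 A.
Step 7 — Convert to polar: |I| = 0.07481 A, ∠I = -62.2°.

I = 0.07481∠-62.2° A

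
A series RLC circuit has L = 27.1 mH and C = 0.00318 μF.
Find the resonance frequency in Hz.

Step 1 — Resonance condition Im(Z)=0 gives ω₀ = 1/√(LC).
Step 2 — ω₀ = 1/√(0.0271·3.18e-09) = 1.077e+05 rad/s.
Step 3 — f₀ = ω₀/(2π) = 1.714e+04 Hz.

f₀ = 1.714e+04 Hz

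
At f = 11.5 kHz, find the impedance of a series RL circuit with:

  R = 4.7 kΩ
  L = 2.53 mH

Step 1 — Angular frequency: ω = 2π·f = 2π·1.15e+04 = 7.226e+04 rad/s.
Step 2 — Component impedances:
  R: Z = R = 4700 Ω
  L: Z = jωL = j·7.226e+04·0.00253 = 0 + j182.8 Ω
Step 3 — Series combination: Z_total = R + L = 4700 + j182.8 Ω = 4704∠2.2° Ω.

Z = 4700 + j182.8 Ω = 4704∠2.2° Ω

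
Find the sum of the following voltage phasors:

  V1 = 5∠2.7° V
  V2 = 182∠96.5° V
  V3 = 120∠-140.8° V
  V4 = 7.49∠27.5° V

Step 1 — Convert each phasor to rectangular form:
  V1 = 5·(cos(2.7°) + j·sin(2.7°)) = 4.994 + j0.2355 V
  V2 = 182·(cos(96.5°) + j·sin(96.5°)) = -20.6 + j180.8 V
  V3 = 120·(cos(-140.8°) + j·sin(-140.8°)) = -92.99 - j75.84 V
  V4 = 7.49·(cos(27.5°) + j·sin(27.5°)) = 6.644 + j3.458 V
Step 2 — Sum components: V_total = -102 + j108.7 V.
Step 3 — Convert to polar: |V_total| = 149 V, ∠V_total = 133.2°.

V_total = 149∠133.2° V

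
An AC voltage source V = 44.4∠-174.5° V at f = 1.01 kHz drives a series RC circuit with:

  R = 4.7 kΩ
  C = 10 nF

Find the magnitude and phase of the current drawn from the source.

Step 1 — Angular frequency: ω = 2π·f = 2π·1010 = 6346 rad/s.
Step 2 — Component impedances:
  R: Z = R = 4700 Ω
  C: Z = 1/(jωC) = -j/(ω·C) = 0 - j1.576e+04 Ω
Step 3 — Series combination: Z_total = R + C = 4700 - j1.576e+04 Ω = 1.644e+04∠-73.4° Ω.
Step 4 — Source phasor: V = 44.4∠-174.5° V = -44.2 - j4.256 V.
Step 5 — Ohm's law: I = V / Z_total = (-44.2 - j4.256) / (4700 - j1.576e+04) = -0.0005202 - j0.00265 A.
Step 6 — Convert to polar: |I| = 0.0027 A, ∠I = -101.1°.

I = 0.0027∠-101.1° A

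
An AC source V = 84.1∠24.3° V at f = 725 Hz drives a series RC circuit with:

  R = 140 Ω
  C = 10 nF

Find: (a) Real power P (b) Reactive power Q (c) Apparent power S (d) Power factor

Step 1 — Angular frequency: ω = 2π·f = 2π·725 = 4555 rad/s.
Step 2 — Component impedances:
  R: Z = R = 140 Ω
  C: Z = 1/(jωC) = -j/(ω·C) = 0 - j2.195e+04 Ω
Step 3 — Series combination: Z_total = R + C = 140 - j2.195e+04 Ω = 2.195e+04∠-89.6° Ω.
Step 4 — Source phasor: V = 84.1∠24.3° V = 76.65 + j34.61 V.
Step 5 — Current: I = V / Z = -0.001554 + j0.003502 A = 0.003831∠113.9° A.
Step 6 — Complex power: S = V·I* = 0.002055 - j0.3222 VA.
Step 7 — Real power: P = Re(S) = 0.002055 W.
Step 8 — Reactive power: Q = Im(S) = -0.3222 VAR.
Step 9 — Apparent power: |S| = 0.3222 VA.
Step 10 — Power factor: PF = P/|S| = 0.006377 (leading).

(a) P = 0.002055 W  (b) Q = -0.3222 VAR  (c) S = 0.3222 VA  (d) PF = 0.006377 (leading)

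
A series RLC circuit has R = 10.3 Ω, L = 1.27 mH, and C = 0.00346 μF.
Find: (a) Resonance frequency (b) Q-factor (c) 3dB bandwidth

Step 1 — Resonance: ω₀ = 1/√(LC) = 1/√(0.00127·3.46e-09) = 4.77e+05 rad/s.
Step 2 — f₀ = ω₀/(2π) = 7.592e+04 Hz.
Step 3 — Series Q: Q = ω₀L/R = 4.77e+05·0.00127/10.3 = 58.82.
Step 4 — Bandwidth: Δω = ω₀/Q = 8110 rad/s; BW = Δω/(2π) = 1291 Hz.

(a) f₀ = 7.592e+04 Hz  (b) Q = 58.82  (c) BW = 1291 Hz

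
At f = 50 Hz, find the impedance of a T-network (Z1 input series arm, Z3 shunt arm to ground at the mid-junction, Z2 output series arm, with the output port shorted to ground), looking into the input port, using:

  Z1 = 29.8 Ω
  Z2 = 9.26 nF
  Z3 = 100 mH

Step 1 — Angular frequency: ω = 2π·f = 2π·50 = 314.2 rad/s.
Step 2 — Component impedances:
  Z1: Z = R = 29.8 Ω
  Z2: Z = 1/(jωC) = -j/(ω·C) = 0 - j3.437e+05 Ω
  Z3: Z = jωL = j·314.2·0.1 = 0 + j31.42 Ω
Step 3 — With the output port shorted to ground, the output series arm Z2 runs from the junction to ground; the shunt arm Z3 also runs from the junction to ground. They appear in parallel: Z3 || Z2 = 0 + j31.42 Ω.
Step 4 — Series with input arm Z1: Z_in = Z1 + (Z3 || Z2) = 29.8 + j31.42 Ω = 43.3∠46.5° Ω.

Z = 29.8 + j31.42 Ω = 43.3∠46.5° Ω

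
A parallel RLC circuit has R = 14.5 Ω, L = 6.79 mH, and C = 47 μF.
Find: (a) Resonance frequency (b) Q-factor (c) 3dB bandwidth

Step 1 — Resonance: ω₀ = 1/√(LC) = 1/√(0.00679·4.7e-05) = 1770 rad/s.
Step 2 — f₀ = ω₀/(2π) = 281.7 Hz.
Step 3 — Parallel Q: Q = R/(ω₀L) = 14.5/(1770·0.00679) = 1.206.
Step 4 — Bandwidth: Δω = ω₀/Q = 1467 rad/s; BW = Δω/(2π) = 233.5 Hz.

(a) f₀ = 281.7 Hz  (b) Q = 1.206  (c) BW = 233.5 Hz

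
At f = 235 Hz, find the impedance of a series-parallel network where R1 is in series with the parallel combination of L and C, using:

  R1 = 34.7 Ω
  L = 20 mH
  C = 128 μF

Step 1 — Angular frequency: ω = 2π·f = 2π·235 = 1477 rad/s.
Step 2 — Component impedances:
  R1: Z = R = 34.7 Ω
  L: Z = jωL = j·1477·0.02 = 0 + j29.53 Ω
  C: Z = 1/(jωC) = -j/(ω·C) = 0 - j5.291 Ω
Step 3 — Parallel branch: L || C = 1/(1/L + 1/C) = 0 - j6.446 Ω.
Step 4 — Series with R1: Z_total = R1 + (L || C) = 34.7 - j6.446 Ω = 35.29∠-10.5° Ω.

Z = 34.7 - j6.446 Ω = 35.29∠-10.5° Ω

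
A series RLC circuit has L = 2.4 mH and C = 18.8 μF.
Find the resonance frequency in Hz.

Step 1 — Resonance condition Im(Z)=0 gives ω₀ = 1/√(LC).
Step 2 — ω₀ = 1/√(0.0024·1.88e-05) = 4708 rad/s.
Step 3 — f₀ = ω₀/(2π) = 749.3 Hz.

f₀ = 749.3 Hz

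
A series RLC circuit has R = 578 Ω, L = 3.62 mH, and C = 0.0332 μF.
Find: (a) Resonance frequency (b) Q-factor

Step 1 — Resonance condition Im(Z)=0 gives ω₀ = 1/√(LC).
Step 2 — ω₀ = 1/√(0.00362·3.32e-08) = 9.122e+04 rad/s.
Step 3 — f₀ = ω₀/(2π) = 1.452e+04 Hz.
Step 4 — Series Q: Q = ω₀L/R = 9.122e+04·0.00362/578 = 0.5713.

(a) f₀ = 1.452e+04 Hz  (b) Q = 0.5713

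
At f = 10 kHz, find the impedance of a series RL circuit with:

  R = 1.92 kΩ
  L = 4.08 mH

Step 1 — Angular frequency: ω = 2π·f = 2π·1e+04 = 6.283e+04 rad/s.
Step 2 — Component impedances:
  R: Z = R = 1920 Ω
  L: Z = jωL = j·6.283e+04·0.00408 = 0 + j256.4 Ω
Step 3 — Series combination: Z_total = R + L = 1920 + j256.4 Ω = 1937∠7.6° Ω.

Z = 1920 + j256.4 Ω = 1937∠7.6° Ω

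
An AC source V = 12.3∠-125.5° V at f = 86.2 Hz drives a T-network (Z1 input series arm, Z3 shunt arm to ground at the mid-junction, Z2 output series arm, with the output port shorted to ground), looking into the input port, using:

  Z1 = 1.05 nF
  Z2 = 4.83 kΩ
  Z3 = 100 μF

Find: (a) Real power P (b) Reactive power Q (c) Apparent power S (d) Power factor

Step 1 — Angular frequency: ω = 2π·f = 2π·86.2 = 541.6 rad/s.
Step 2 — Component impedances:
  Z1: Z = 1/(jωC) = -j/(ω·C) = 0 - j1.758e+06 Ω
  Z2: Z = R = 4830 Ω
  Z3: Z = 1/(jωC) = -j/(ω·C) = 0 - j18.46 Ω
Step 3 — With the output port shorted to ground, the output series arm Z2 runs from the junction to ground; the shunt arm Z3 also runs from the junction to ground. They appear in parallel: Z3 || Z2 = 0.07058 - j18.46 Ω.
Step 4 — Series with input arm Z1: Z_in = Z1 + (Z3 || Z2) = 0.07058 - j1.758e+06 Ω = 1.758e+06∠-90.0° Ω.
Step 5 — Source phasor: V = 12.3∠-125.5° V = -7.143 - j10.01 V.
Step 6 — Current: I = V / Z = 5.695e-06 - j4.062e-06 A = 6.995e-06∠-35.5° A.
Step 7 — Complex power: S = V·I* = 3.453e-12 - j8.604e-05 VA.
Step 8 — Real power: P = Re(S) = 3.453e-12 W.
Step 9 — Reactive power: Q = Im(S) = -8.604e-05 VAR.
Step 10 — Apparent power: |S| = 8.604e-05 VA.
Step 11 — Power factor: PF = P/|S| = 4.014e-08 (leading).

(a) P = 3.453e-12 W  (b) Q = -8.604e-05 VAR  (c) S = 8.604e-05 VA  (d) PF = 4.014e-08 (leading)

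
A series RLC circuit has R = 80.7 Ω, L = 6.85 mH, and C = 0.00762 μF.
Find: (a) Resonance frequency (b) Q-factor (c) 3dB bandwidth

Step 1 — Resonance: ω₀ = 1/√(LC) = 1/√(0.00685·7.62e-09) = 1.384e+05 rad/s.
Step 2 — f₀ = ω₀/(2π) = 2.203e+04 Hz.
Step 3 — Series Q: Q = ω₀L/R = 1.384e+05·0.00685/80.7 = 11.75.
Step 4 — Bandwidth: Δω = ω₀/Q = 1.178e+04 rad/s; BW = Δω/(2π) = 1875 Hz.

(a) f₀ = 2.203e+04 Hz  (b) Q = 11.75  (c) BW = 1875 Hz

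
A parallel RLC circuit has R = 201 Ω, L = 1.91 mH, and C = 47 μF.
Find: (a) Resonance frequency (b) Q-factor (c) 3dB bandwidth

Step 1 — Resonance: ω₀ = 1/√(LC) = 1/√(0.00191·4.7e-05) = 3338 rad/s.
Step 2 — f₀ = ω₀/(2π) = 531.2 Hz.
Step 3 — Parallel Q: Q = R/(ω₀L) = 201/(3338·0.00191) = 31.53.
Step 4 — Bandwidth: Δω = ω₀/Q = 105.9 rad/s; BW = Δω/(2π) = 16.85 Hz.

(a) f₀ = 531.2 Hz  (b) Q = 31.53  (c) BW = 16.85 Hz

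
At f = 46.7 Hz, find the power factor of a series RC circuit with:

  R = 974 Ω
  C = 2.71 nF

Step 1 — Angular frequency: ω = 2π·f = 2π·46.7 = 293.4 rad/s.
Step 2 — Component impedances:
  R: Z = R = 974 Ω
  C: Z = 1/(jωC) = -j/(ω·C) = 0 - j1.258e+06 Ω
Step 3 — Series combination: Z_total = R + C = 974 - j1.258e+06 Ω = 1.258e+06∠-90.0° Ω.
Step 4 — Power factor: PF = cos(φ) = Re(Z)/|Z| = 974/1.2576e+06 = 0.0007745.
Step 5 — Type: Im(Z) = -1.258e+06 ⇒ leading (phase φ = -90.0°).

PF = 0.0007745 (leading, φ = -90.0°)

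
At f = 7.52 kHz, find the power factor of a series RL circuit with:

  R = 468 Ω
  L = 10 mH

Step 1 — Angular frequency: ω = 2π·f = 2π·7520 = 4.725e+04 rad/s.
Step 2 — Component impedances:
  R: Z = R = 468 Ω
  L: Z = jωL = j·4.725e+04·0.01 = 0 + j472.5 Ω
Step 3 — Series combination: Z_total = R + L = 468 + j472.5 Ω = 665∠45.3° Ω.
Step 4 — Power factor: PF = cos(φ) = Re(Z)/|Z| = 468/665.04 = 0.7037.
Step 5 — Type: Im(Z) = 472.5 ⇒ lagging (phase φ = 45.3°).

PF = 0.7037 (lagging, φ = 45.3°)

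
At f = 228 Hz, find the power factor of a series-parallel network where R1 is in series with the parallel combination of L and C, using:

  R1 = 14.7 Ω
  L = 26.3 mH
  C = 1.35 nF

Step 1 — Angular frequency: ω = 2π·f = 2π·228 = 1433 rad/s.
Step 2 — Component impedances:
  R1: Z = R = 14.7 Ω
  L: Z = jωL = j·1433·0.0263 = 0 + j37.68 Ω
  C: Z = 1/(jωC) = -j/(ω·C) = 0 - j5.171e+05 Ω
Step 3 — Parallel branch: L || C = 1/(1/L + 1/C) = 0 + j37.68 Ω.
Step 4 — Series with R1: Z_total = R1 + (L || C) = 14.7 + j37.68 Ω = 40.45∠68.7° Ω.
Step 5 — Power factor: PF = cos(φ) = Re(Z)/|Z| = 14.7/40.445 = 0.3635.
Step 6 — Type: Im(Z) = 37.68 ⇒ lagging (phase φ = 68.7°).

PF = 0.3635 (lagging, φ = 68.7°)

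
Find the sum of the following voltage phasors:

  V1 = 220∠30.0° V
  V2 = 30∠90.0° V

Step 1 — Convert each phasor to rectangular form:
  V1 = 220·(cos(30.0°) + j·sin(30.0°)) = 190.5 + j110 V
  V2 = 30·(cos(90.0°) + j·sin(90.0°)) = 0 + j30 V
Step 2 — Sum components: V_total = 190.5 + j140 V.
Step 3 — Convert to polar: |V_total| = 236.4 V, ∠V_total = 36.3°.

V_total = 236.4∠36.3° V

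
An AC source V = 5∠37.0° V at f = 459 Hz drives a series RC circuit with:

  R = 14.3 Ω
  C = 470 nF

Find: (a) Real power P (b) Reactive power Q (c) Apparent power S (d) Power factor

Step 1 — Angular frequency: ω = 2π·f = 2π·459 = 2884 rad/s.
Step 2 — Component impedances:
  R: Z = R = 14.3 Ω
  C: Z = 1/(jωC) = -j/(ω·C) = 0 - j737.8 Ω
Step 3 — Series combination: Z_total = R + C = 14.3 - j737.8 Ω = 737.9∠-88.9° Ω.
Step 4 — Source phasor: V = 5∠37.0° V = 3.993 + j3.009 V.
Step 5 — Current: I = V / Z = -0.003972 + j0.00549 A = 0.006776∠125.9° A.
Step 6 — Complex power: S = V·I* = 0.0006566 - j0.03387 VA.
Step 7 — Real power: P = Re(S) = 0.0006566 W.
Step 8 — Reactive power: Q = Im(S) = -0.03387 VAR.
Step 9 — Apparent power: |S| = 0.03388 VA.
Step 10 — Power factor: PF = P/|S| = 0.01938 (leading).

(a) P = 0.0006566 W  (b) Q = -0.03387 VAR  (c) S = 0.03388 VA  (d) PF = 0.01938 (leading)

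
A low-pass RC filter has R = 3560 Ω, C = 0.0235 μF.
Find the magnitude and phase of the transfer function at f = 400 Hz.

Step 1 — Angular frequency: ω = 2π·400 = 2513 rad/s.
Step 2 — Transfer function: H(jω) = 1/(1 + jωRC).
Step 3 — Denominator: 1 + jωRC = 1 + j·2513·3560·2.35e-08 = 1 + j0.2103.
Step 4 — H = 0.9577 - j0.2014.
Step 5 — Magnitude: |H| = 0.9786 (-0.2 dB); phase: φ = -11.9°.

|H| = 0.9786 (-0.2 dB), φ = -11.9°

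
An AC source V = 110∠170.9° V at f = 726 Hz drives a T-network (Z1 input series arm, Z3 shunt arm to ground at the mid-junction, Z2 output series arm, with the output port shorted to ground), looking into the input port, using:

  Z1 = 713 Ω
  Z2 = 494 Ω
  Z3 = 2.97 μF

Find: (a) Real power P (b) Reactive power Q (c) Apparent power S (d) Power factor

Step 1 — Angular frequency: ω = 2π·f = 2π·726 = 4562 rad/s.
Step 2 — Component impedances:
  Z1: Z = R = 713 Ω
  Z2: Z = R = 494 Ω
  Z3: Z = 1/(jωC) = -j/(ω·C) = 0 - j73.81 Ω
Step 3 — With the output port shorted to ground, the output series arm Z2 runs from the junction to ground; the shunt arm Z3 also runs from the junction to ground. They appear in parallel: Z3 || Z2 = 10.79 - j72.2 Ω.
Step 4 — Series with input arm Z1: Z_in = Z1 + (Z3 || Z2) = 723.8 - j72.2 Ω = 727.4∠-5.7° Ω.
Step 5 — Source phasor: V = 110∠170.9° V = -108.6 + j17.4 V.
Step 6 — Current: I = V / Z = -0.151 + j0.008978 A = 0.1512∠176.6° A.
Step 7 — Complex power: S = V·I* = 16.55 - j1.651 VA.
Step 8 — Real power: P = Re(S) = 16.55 W.
Step 9 — Reactive power: Q = Im(S) = -1.651 VAR.
Step 10 — Apparent power: |S| = 16.64 VA.
Step 11 — Power factor: PF = P/|S| = 0.9951 (leading).

(a) P = 16.55 W  (b) Q = -1.651 VAR  (c) S = 16.64 VA  (d) PF = 0.9951 (leading)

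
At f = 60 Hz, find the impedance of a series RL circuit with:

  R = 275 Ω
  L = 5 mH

Step 1 — Angular frequency: ω = 2π·f = 2π·60 = 377 rad/s.
Step 2 — Component impedances:
  R: Z = R = 275 Ω
  L: Z = jωL = j·377·0.005 = 0 + j1.885 Ω
Step 3 — Series combination: Z_total = R + L = 275 + j1.885 Ω = 275∠0.4° Ω.

Z = 275 + j1.885 Ω = 275∠0.4° Ω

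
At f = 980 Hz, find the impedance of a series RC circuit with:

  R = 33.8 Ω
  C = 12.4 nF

Step 1 — Angular frequency: ω = 2π·f = 2π·980 = 6158 rad/s.
Step 2 — Component impedances:
  R: Z = R = 33.8 Ω
  C: Z = 1/(jωC) = -j/(ω·C) = 0 - j1.31e+04 Ω
Step 3 — Series combination: Z_total = R + C = 33.8 - j1.31e+04 Ω = 1.31e+04∠-89.9° Ω.

Z = 33.8 - j1.31e+04 Ω = 1.31e+04∠-89.9° Ω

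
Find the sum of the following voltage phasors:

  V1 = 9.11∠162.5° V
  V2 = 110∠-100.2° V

Step 1 — Convert each phasor to rectangular form:
  V1 = 9.11·(cos(162.5°) + j·sin(162.5°)) = -8.688 + j2.739 V
  V2 = 110·(cos(-100.2°) + j·sin(-100.2°)) = -19.48 - j108.3 V
Step 2 — Sum components: V_total = -28.17 - j105.5 V.
Step 3 — Convert to polar: |V_total| = 109.2 V, ∠V_total = -104.9°.

V_total = 109.2∠-104.9° V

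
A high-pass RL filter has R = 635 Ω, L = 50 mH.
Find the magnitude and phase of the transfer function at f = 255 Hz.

Step 1 — Angular frequency: ω = 2π·255 = 1602 rad/s.
Step 2 — Transfer function: H(jω) = jωL/(R + jωL).
Step 3 — Numerator jωL = j·80.11; denominator R + jωL = 635 + j80.11.
Step 4 — H = 0.01567 + j0.1242.
Step 5 — Magnitude: |H| = 0.1252 (-18.1 dB); phase: φ = 82.8°.

|H| = 0.1252 (-18.1 dB), φ = 82.8°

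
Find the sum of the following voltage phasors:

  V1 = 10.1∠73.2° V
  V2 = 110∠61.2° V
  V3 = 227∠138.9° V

Step 1 — Convert each phasor to rectangular form:
  V1 = 10.1·(cos(73.2°) + j·sin(73.2°)) = 2.919 + j9.669 V
  V2 = 110·(cos(61.2°) + j·sin(61.2°)) = 52.99 + j96.39 V
  V3 = 227·(cos(138.9°) + j·sin(138.9°)) = -171.1 + j149.2 V
Step 2 — Sum components: V_total = -115.1 + j255.3 V.
Step 3 — Convert to polar: |V_total| = 280.1 V, ∠V_total = 114.3°.

V_total = 280.1∠114.3° V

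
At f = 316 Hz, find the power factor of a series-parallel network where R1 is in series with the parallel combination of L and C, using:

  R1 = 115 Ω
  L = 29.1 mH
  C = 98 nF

Step 1 — Angular frequency: ω = 2π·f = 2π·316 = 1985 rad/s.
Step 2 — Component impedances:
  R1: Z = R = 115 Ω
  L: Z = jωL = j·1985·0.0291 = 0 + j57.78 Ω
  C: Z = 1/(jωC) = -j/(ω·C) = 0 - j5139 Ω
Step 3 — Parallel branch: L || C = 1/(1/L + 1/C) = 0 + j58.43 Ω.
Step 4 — Series with R1: Z_total = R1 + (L || C) = 115 + j58.43 Ω = 129∠26.9° Ω.
Step 5 — Power factor: PF = cos(φ) = Re(Z)/|Z| = 115/129 = 0.8915.
Step 6 — Type: Im(Z) = 58.43 ⇒ lagging (phase φ = 26.9°).

PF = 0.8915 (lagging, φ = 26.9°)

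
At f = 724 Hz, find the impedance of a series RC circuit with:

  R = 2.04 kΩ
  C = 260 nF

Step 1 — Angular frequency: ω = 2π·f = 2π·724 = 4549 rad/s.
Step 2 — Component impedances:
  R: Z = R = 2040 Ω
  C: Z = 1/(jωC) = -j/(ω·C) = 0 - j845.5 Ω
Step 3 — Series combination: Z_total = R + C = 2040 - j845.5 Ω = 2208∠-22.5° Ω.

Z = 2040 - j845.5 Ω = 2208∠-22.5° Ω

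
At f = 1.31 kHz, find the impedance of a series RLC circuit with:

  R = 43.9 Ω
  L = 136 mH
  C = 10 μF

Step 1 — Angular frequency: ω = 2π·f = 2π·1310 = 8231 rad/s.
Step 2 — Component impedances:
  R: Z = R = 43.9 Ω
  L: Z = jωL = j·8231·0.136 = 0 + j1119 Ω
  C: Z = 1/(jωC) = -j/(ω·C) = 0 - j12.15 Ω
Step 3 — Series combination: Z_total = R + L + C = 43.9 + j1107 Ω = 1108∠87.7° Ω.

Z = 43.9 + j1107 Ω = 1108∠87.7° Ω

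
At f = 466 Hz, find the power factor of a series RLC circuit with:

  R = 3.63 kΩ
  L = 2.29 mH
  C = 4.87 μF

Step 1 — Angular frequency: ω = 2π·f = 2π·466 = 2928 rad/s.
Step 2 — Component impedances:
  R: Z = R = 3630 Ω
  L: Z = jωL = j·2928·0.00229 = 0 + j6.705 Ω
  C: Z = 1/(jωC) = -j/(ω·C) = 0 - j70.13 Ω
Step 3 — Series combination: Z_total = R + L + C = 3630 - j63.43 Ω = 3631∠-1.0° Ω.
Step 4 — Power factor: PF = cos(φ) = Re(Z)/|Z| = 3630/3630.6 = 0.9998.
Step 5 — Type: Im(Z) = -63.43 ⇒ leading (phase φ = -1.0°).

PF = 0.9998 (leading, φ = -1.0°)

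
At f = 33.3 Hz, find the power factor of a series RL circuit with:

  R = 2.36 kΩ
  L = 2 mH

Step 1 — Angular frequency: ω = 2π·f = 2π·33.3 = 209.2 rad/s.
Step 2 — Component impedances:
  R: Z = R = 2360 Ω
  L: Z = jωL = j·209.2·0.002 = 0 + j0.4185 Ω
Step 3 — Series combination: Z_total = R + L = 2360 + j0.4185 Ω = 2360∠0.0° Ω.
Step 4 — Power factor: PF = cos(φ) = Re(Z)/|Z| = 2360/2360 = 1.
Step 5 — Type: Im(Z) = 0.4185 ⇒ lagging (phase φ = 0.0°).

PF = 1 (lagging, φ = 0.0°)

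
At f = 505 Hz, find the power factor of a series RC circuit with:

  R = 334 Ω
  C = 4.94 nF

Step 1 — Angular frequency: ω = 2π·f = 2π·505 = 3173 rad/s.
Step 2 — Component impedances:
  R: Z = R = 334 Ω
  C: Z = 1/(jωC) = -j/(ω·C) = 0 - j6.38e+04 Ω
Step 3 — Series combination: Z_total = R + C = 334 - j6.38e+04 Ω = 6.38e+04∠-89.7° Ω.
Step 4 — Power factor: PF = cos(φ) = Re(Z)/|Z| = 334/6.38e+04 = 0.005235.
Step 5 — Type: Im(Z) = -6.38e+04 ⇒ leading (phase φ = -89.7°).

PF = 0.005235 (leading, φ = -89.7°)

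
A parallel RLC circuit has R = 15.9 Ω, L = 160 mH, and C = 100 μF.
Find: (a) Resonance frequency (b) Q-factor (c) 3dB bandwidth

Step 1 — Resonance: ω₀ = 1/√(LC) = 1/√(0.16·0.0001) = 250 rad/s.
Step 2 — f₀ = ω₀/(2π) = 39.79 Hz.
Step 3 — Parallel Q: Q = R/(ω₀L) = 15.9/(250·0.16) = 0.3975.
Step 4 — Bandwidth: Δω = ω₀/Q = 628.9 rad/s; BW = Δω/(2π) = 100.1 Hz.

(a) f₀ = 39.79 Hz  (b) Q = 0.3975  (c) BW = 100.1 Hz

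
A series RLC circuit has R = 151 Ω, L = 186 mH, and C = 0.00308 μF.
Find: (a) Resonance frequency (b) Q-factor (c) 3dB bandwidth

Step 1 — Resonance: ω₀ = 1/√(LC) = 1/√(0.186·3.08e-09) = 4.178e+04 rad/s.
Step 2 — f₀ = ω₀/(2π) = 6649 Hz.
Step 3 — Series Q: Q = ω₀L/R = 4.178e+04·0.186/151 = 51.46.
Step 4 — Bandwidth: Δω = ω₀/Q = 811.8 rad/s; BW = Δω/(2π) = 129.2 Hz.

(a) f₀ = 6649 Hz  (b) Q = 51.46  (c) BW = 129.2 Hz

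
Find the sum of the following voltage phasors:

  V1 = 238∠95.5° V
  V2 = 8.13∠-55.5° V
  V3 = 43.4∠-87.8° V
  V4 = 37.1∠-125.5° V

Step 1 — Convert each phasor to rectangular form:
  V1 = 238·(cos(95.5°) + j·sin(95.5°)) = -22.81 + j236.9 V
  V2 = 8.13·(cos(-55.5°) + j·sin(-55.5°)) = 4.605 - j6.7 V
  V3 = 43.4·(cos(-87.8°) + j·sin(-87.8°)) = 1.666 - j43.37 V
  V4 = 37.1·(cos(-125.5°) + j·sin(-125.5°)) = -21.54 - j30.2 V
Step 2 — Sum components: V_total = -38.08 + j156.6 V.
Step 3 — Convert to polar: |V_total| = 161.2 V, ∠V_total = 103.7°.

V_total = 161.2∠103.7° V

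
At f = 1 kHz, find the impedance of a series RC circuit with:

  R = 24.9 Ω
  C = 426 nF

Step 1 — Angular frequency: ω = 2π·f = 2π·1000 = 6283 rad/s.
Step 2 — Component impedances:
  R: Z = R = 24.9 Ω
  C: Z = 1/(jωC) = -j/(ω·C) = 0 - j373.6 Ω
Step 3 — Series combination: Z_total = R + C = 24.9 - j373.6 Ω = 374.4∠-86.2° Ω.

Z = 24.9 - j373.6 Ω = 374.4∠-86.2° Ω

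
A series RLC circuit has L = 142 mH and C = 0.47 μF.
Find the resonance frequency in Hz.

Step 1 — Resonance condition Im(Z)=0 gives ω₀ = 1/√(LC).
Step 2 — ω₀ = 1/√(0.142·4.7e-07) = 3871 rad/s.
Step 3 — f₀ = ω₀/(2π) = 616.1 Hz.

f₀ = 616.1 Hz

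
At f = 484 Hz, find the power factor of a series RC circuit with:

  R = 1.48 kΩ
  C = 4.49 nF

Step 1 — Angular frequency: ω = 2π·f = 2π·484 = 3041 rad/s.
Step 2 — Component impedances:
  R: Z = R = 1480 Ω
  C: Z = 1/(jωC) = -j/(ω·C) = 0 - j7.324e+04 Ω
Step 3 — Series combination: Z_total = R + C = 1480 - j7.324e+04 Ω = 7.325e+04∠-88.8° Ω.
Step 4 — Power factor: PF = cos(φ) = Re(Z)/|Z| = 1480/7.325e+04 = 0.0202.
Step 5 — Type: Im(Z) = -7.324e+04 ⇒ leading (phase φ = -88.8°).

PF = 0.0202 (leading, φ = -88.8°)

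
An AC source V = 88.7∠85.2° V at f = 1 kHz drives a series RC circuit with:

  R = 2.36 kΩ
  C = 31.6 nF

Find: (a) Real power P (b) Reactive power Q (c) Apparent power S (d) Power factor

Step 1 — Angular frequency: ω = 2π·f = 2π·1000 = 6283 rad/s.
Step 2 — Component impedances:
  R: Z = R = 2360 Ω
  C: Z = 1/(jωC) = -j/(ω·C) = 0 - j5037 Ω
Step 3 — Series combination: Z_total = R + C = 2360 - j5037 Ω = 5562∠-64.9° Ω.
Step 4 — Source phasor: V = 88.7∠85.2° V = 7.422 + j88.39 V.
Step 5 — Current: I = V / Z = -0.01382 + j0.007951 A = 0.01595∠150.1° A.
Step 6 — Complex power: S = V·I* = 0.6002 - j1.281 VA.
Step 7 — Real power: P = Re(S) = 0.6002 W.
Step 8 — Reactive power: Q = Im(S) = -1.281 VAR.
Step 9 — Apparent power: |S| = 1.415 VA.
Step 10 — Power factor: PF = P/|S| = 0.4243 (leading).

(a) P = 0.6002 W  (b) Q = -1.281 VAR  (c) S = 1.415 VA  (d) PF = 0.4243 (leading)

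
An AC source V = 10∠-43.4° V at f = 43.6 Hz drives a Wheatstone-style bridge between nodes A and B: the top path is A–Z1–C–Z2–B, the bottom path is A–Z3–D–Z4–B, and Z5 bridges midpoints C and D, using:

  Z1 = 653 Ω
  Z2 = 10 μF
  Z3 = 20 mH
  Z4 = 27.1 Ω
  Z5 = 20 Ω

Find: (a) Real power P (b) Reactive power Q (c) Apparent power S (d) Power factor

Step 1 — Angular frequency: ω = 2π·f = 2π·43.6 = 273.9 rad/s.
Step 2 — Component impedances:
  Z1: Z = R = 653 Ω
  Z2: Z = 1/(jωC) = -j/(ω·C) = 0 - j365 Ω
  Z3: Z = jωL = j·273.9·0.02 = 0 + j5.479 Ω
  Z4: Z = R = 27.1 Ω
  Z5: Z = R = 20 Ω
Step 3 — Bridge requires nodal analysis (the Z5 bridge couples midpoints C and D, so the two paths cannot be reduced to a simple series/parallel combination). Setting node B to ground and injecting 1 A at node A, the 3-node admittance system at A, C, D solves to V_A = Z_AB = 26.92 + j3.496 Ω = 27.14∠7.4° Ω.
Step 4 — Source phasor: V = 10∠-43.4° V = 7.266 - j6.871 V.
Step 5 — Current: I = V / Z = 0.2329 - j0.2855 A = 0.3684∠-50.8° A.
Step 6 — Complex power: S = V·I* = 3.654 + j0.4745 VA.
Step 7 — Real power: P = Re(S) = 3.654 W.
Step 8 — Reactive power: Q = Im(S) = 0.4745 VAR.
Step 9 — Apparent power: |S| = 3.684 VA.
Step 10 — Power factor: PF = P/|S| = 0.9917 (lagging).

(a) P = 3.654 W  (b) Q = 0.4745 VAR  (c) S = 3.684 VA  (d) PF = 0.9917 (lagging)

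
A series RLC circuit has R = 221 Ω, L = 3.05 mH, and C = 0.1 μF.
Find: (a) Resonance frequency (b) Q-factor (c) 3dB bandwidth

Step 1 — Resonance: ω₀ = 1/√(LC) = 1/√(0.00305·1e-07) = 5.726e+04 rad/s.
Step 2 — f₀ = ω₀/(2π) = 9113 Hz.
Step 3 — Series Q: Q = ω₀L/R = 5.726e+04·0.00305/221 = 0.7902.
Step 4 — Bandwidth: Δω = ω₀/Q = 7.246e+04 rad/s; BW = Δω/(2π) = 1.153e+04 Hz.

(a) f₀ = 9113 Hz  (b) Q = 0.7902  (c) BW = 1.153e+04 Hz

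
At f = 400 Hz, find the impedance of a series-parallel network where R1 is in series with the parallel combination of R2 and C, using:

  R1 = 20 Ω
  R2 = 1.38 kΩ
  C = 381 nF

Step 1 — Angular frequency: ω = 2π·f = 2π·400 = 2513 rad/s.
Step 2 — Component impedances:
  R1: Z = R = 20 Ω
  R2: Z = R = 1380 Ω
  C: Z = 1/(jωC) = -j/(ω·C) = 0 - j1044 Ω
Step 3 — Parallel branch: R2 || C = 1/(1/R2 + 1/C) = 502.5 - j664 Ω.
Step 4 — Series with R1: Z_total = R1 + (R2 || C) = 522.5 - j664 Ω = 845∠-51.8° Ω.

Z = 522.5 - j664 Ω = 845∠-51.8° Ω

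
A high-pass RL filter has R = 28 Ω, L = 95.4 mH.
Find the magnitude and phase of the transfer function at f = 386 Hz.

Step 1 — Angular frequency: ω = 2π·386 = 2425 rad/s.
Step 2 — Transfer function: H(jω) = jωL/(R + jωL).
Step 3 — Numerator jωL = j·231.4; denominator R + jωL = 28 + j231.4.
Step 4 — H = 0.9856 + j0.1193.
Step 5 — Magnitude: |H| = 0.9928 (-0.1 dB); phase: φ = 6.9°.

|H| = 0.9928 (-0.1 dB), φ = 6.9°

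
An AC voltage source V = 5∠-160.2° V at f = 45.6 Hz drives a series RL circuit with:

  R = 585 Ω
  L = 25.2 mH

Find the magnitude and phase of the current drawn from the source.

Step 1 — Angular frequency: ω = 2π·f = 2π·45.6 = 286.5 rad/s.
Step 2 — Component impedances:
  R: Z = R = 585 Ω
  L: Z = jωL = j·286.5·0.0252 = 0 + j7.22 Ω
Step 3 — Series combination: Z_total = R + L = 585 + j7.22 Ω = 585∠0.7° Ω.
Step 4 — Source phasor: V = 5∠-160.2° V = -4.704 - j1.694 V.
Step 5 — Ohm's law: I = V / Z_total = (-4.704 - j1.694) / (585 + j7.22) = -0.008076 - j0.002796 A.
Step 6 — Convert to polar: |I| = 0.008546 A, ∠I = -160.9°.

I = 0.008546∠-160.9° A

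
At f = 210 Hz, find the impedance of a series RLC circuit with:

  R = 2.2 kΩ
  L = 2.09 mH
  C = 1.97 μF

Step 1 — Angular frequency: ω = 2π·f = 2π·210 = 1319 rad/s.
Step 2 — Component impedances:
  R: Z = R = 2200 Ω
  L: Z = jωL = j·1319·0.00209 = 0 + j2.758 Ω
  C: Z = 1/(jωC) = -j/(ω·C) = 0 - j384.7 Ω
Step 3 — Series combination: Z_total = R + L + C = 2200 - j382 Ω = 2233∠-9.8° Ω.

Z = 2200 - j382 Ω = 2233∠-9.8° Ω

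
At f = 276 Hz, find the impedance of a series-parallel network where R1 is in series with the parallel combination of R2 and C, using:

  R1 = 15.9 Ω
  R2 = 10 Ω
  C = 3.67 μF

Step 1 — Angular frequency: ω = 2π·f = 2π·276 = 1734 rad/s.
Step 2 — Component impedances:
  R1: Z = R = 15.9 Ω
  R2: Z = R = 10 Ω
  C: Z = 1/(jωC) = -j/(ω·C) = 0 - j157.1 Ω
Step 3 — Parallel branch: R2 || C = 1/(1/R2 + 1/C) = 9.96 - j0.6339 Ω.
Step 4 — Series with R1: Z_total = R1 + (R2 || C) = 25.86 - j0.6339 Ω = 25.87∠-1.4° Ω.

Z = 25.86 - j0.6339 Ω = 25.87∠-1.4° Ω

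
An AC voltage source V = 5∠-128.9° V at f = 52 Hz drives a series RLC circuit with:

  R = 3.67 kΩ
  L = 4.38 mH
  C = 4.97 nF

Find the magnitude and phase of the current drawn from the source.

Step 1 — Angular frequency: ω = 2π·f = 2π·52 = 326.7 rad/s.
Step 2 — Component impedances:
  R: Z = R = 3670 Ω
  L: Z = jωL = j·326.7·0.00438 = 0 + j1.431 Ω
  C: Z = 1/(jωC) = -j/(ω·C) = 0 - j6.158e+05 Ω
Step 3 — Series combination: Z_total = R + L + C = 3670 - j6.158e+05 Ω = 6.158e+05∠-89.7° Ω.
Step 4 — Source phasor: V = 5∠-128.9° V = -3.14 - j3.891 V.
Step 5 — Ohm's law: I = V / Z_total = (-3.14 - j3.891) / (3670 - j6.158e+05) = 6.288e-06 - j5.136e-06 A.
Step 6 — Convert to polar: |I| = 8.119e-06 A, ∠I = -39.2°.

I = 8.119e-06∠-39.2° A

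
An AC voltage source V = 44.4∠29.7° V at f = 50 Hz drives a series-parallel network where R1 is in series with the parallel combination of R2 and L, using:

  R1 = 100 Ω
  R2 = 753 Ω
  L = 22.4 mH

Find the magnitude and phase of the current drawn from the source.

Step 1 — Angular frequency: ω = 2π·f = 2π·50 = 314.2 rad/s.
Step 2 — Component impedances:
  R1: Z = R = 100 Ω
  R2: Z = R = 753 Ω
  L: Z = jωL = j·314.2·0.0224 = 0 + j7.037 Ω
Step 3 — Parallel branch: R2 || L = 1/(1/R2 + 1/L) = 0.06576 + j7.037 Ω.
Step 4 — Series with R1: Z_total = R1 + (R2 || L) = 100.1 + j7.037 Ω = 100.3∠4.0° Ω.
Step 5 — Source phasor: V = 44.4∠29.7° V = 38.57 + j22 V.
Step 6 — Ohm's law: I = V / Z_total = (38.57 + j22) / (100.1 + j7.037) = 0.3989 + j0.1918 A.
Step 7 — Convert to polar: |I| = 0.4426 A, ∠I = 25.7°.

I = 0.4426∠25.7° A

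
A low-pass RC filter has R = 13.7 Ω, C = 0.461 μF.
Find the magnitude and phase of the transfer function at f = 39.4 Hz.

Step 1 — Angular frequency: ω = 2π·39.4 = 247.6 rad/s.
Step 2 — Transfer function: H(jω) = 1/(1 + jωRC).
Step 3 — Denominator: 1 + jωRC = 1 + j·247.6·13.7·4.61e-07 = 1 + j0.001563.
Step 4 — H = 1 - j0.001563.
Step 5 — Magnitude: |H| = 1 (-0.0 dB); phase: φ = -0.1°.

|H| = 1 (-0.0 dB), φ = -0.1°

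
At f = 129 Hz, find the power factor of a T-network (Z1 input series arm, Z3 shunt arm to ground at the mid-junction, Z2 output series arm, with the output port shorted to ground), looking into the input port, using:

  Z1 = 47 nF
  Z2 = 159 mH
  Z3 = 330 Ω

Step 1 — Angular frequency: ω = 2π·f = 2π·129 = 810.5 rad/s.
Step 2 — Component impedances:
  Z1: Z = 1/(jωC) = -j/(ω·C) = 0 - j2.625e+04 Ω
  Z2: Z = jωL = j·810.5·0.159 = 0 + j128.9 Ω
  Z3: Z = R = 330 Ω
Step 3 — With the output port shorted to ground, the output series arm Z2 runs from the junction to ground; the shunt arm Z3 also runs from the junction to ground. They appear in parallel: Z3 || Z2 = 43.67 + j111.8 Ω.
Step 4 — Series with input arm Z1: Z_in = Z1 + (Z3 || Z2) = 43.67 - j2.614e+04 Ω = 2.614e+04∠-89.9° Ω.
Step 5 — Power factor: PF = cos(φ) = Re(Z)/|Z| = 43.67/2.614e+04 = 0.001671.
Step 6 — Type: Im(Z) = -2.614e+04 ⇒ leading (phase φ = -89.9°).

PF = 0.001671 (leading, φ = -89.9°)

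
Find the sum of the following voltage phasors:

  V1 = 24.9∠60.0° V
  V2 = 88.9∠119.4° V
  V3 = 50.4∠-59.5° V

Step 1 — Convert each phasor to rectangular form:
  V1 = 24.9·(cos(60.0°) + j·sin(60.0°)) = 12.45 + j21.56 V
  V2 = 88.9·(cos(119.4°) + j·sin(119.4°)) = -43.64 + j77.45 V
  V3 = 50.4·(cos(-59.5°) + j·sin(-59.5°)) = 25.58 - j43.43 V
Step 2 — Sum components: V_total = -5.611 + j55.59 V.
Step 3 — Convert to polar: |V_total| = 55.87 V, ∠V_total = 95.8°.

V_total = 55.87∠95.8° V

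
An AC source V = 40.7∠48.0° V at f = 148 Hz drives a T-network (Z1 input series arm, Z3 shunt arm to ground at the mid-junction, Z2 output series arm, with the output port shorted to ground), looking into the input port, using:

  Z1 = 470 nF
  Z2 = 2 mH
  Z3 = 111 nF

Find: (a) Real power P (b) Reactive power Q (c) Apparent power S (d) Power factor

Step 1 — Angular frequency: ω = 2π·f = 2π·148 = 929.9 rad/s.
Step 2 — Component impedances:
  Z1: Z = 1/(jωC) = -j/(ω·C) = 0 - j2288 Ω
  Z2: Z = jωL = j·929.9·0.002 = 0 + j1.86 Ω
  Z3: Z = 1/(jωC) = -j/(ω·C) = 0 - j9688 Ω
Step 3 — With the output port shorted to ground, the output series arm Z2 runs from the junction to ground; the shunt arm Z3 also runs from the junction to ground. They appear in parallel: Z3 || Z2 = 0 + j1.86 Ω.
Step 4 — Series with input arm Z1: Z_in = Z1 + (Z3 || Z2) = 0 - j2286 Ω = 2286∠-90.0° Ω.
Step 5 — Source phasor: V = 40.7∠48.0° V = 27.23 + j30.25 V.
Step 6 — Current: I = V / Z = -0.01323 + j0.01191 A = 0.0178∠138.0° A.
Step 7 — Complex power: S = V·I* = 0 - j0.7246 VA.
Step 8 — Real power: P = Re(S) = 0 W.
Step 9 — Reactive power: Q = Im(S) = -0.7246 VAR.
Step 10 — Apparent power: |S| = 0.7246 VA.
Step 11 — Power factor: PF = P/|S| = 0 (leading).

(a) P = 0 W  (b) Q = -0.7246 VAR  (c) S = 0.7246 VA  (d) PF = 0 (leading)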